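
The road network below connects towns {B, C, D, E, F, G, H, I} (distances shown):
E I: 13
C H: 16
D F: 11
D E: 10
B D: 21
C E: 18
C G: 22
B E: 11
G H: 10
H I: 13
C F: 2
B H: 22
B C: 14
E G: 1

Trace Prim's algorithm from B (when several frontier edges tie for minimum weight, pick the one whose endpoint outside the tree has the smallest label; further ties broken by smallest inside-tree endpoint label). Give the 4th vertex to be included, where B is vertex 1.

D

Prim's algorithm from B:
Step 1: frontier [B E 11, B C 14, B D 21, B H 22] → take B E (11); add E.
Step 2: frontier [B C 14, B D 21, B H 22, E G 1, D E 10, E I 13, C E 18] → take E G (1); add G.
Step 3: frontier [B C 14, B D 21, B H 22, D E 10, E I 13, C E 18, G H 10, C G 22] → take D E (10); add D.
Step 4: frontier [B C 14, B H 22, D F 11, E I 13, C E 18, G H 10, C G 22] → take G H (10); add H.
Step 5: frontier [B C 14, D F 11, E I 13, C E 18, C G 22, H I 13, C H 16] → take D F (11); add F.
Step 6: frontier [B C 14, E I 13, C E 18, C F 2, C G 22, H I 13, C H 16] → take C F (2); add C.
Step 7: frontier [E I 13, H I 13] → take E I (13); add I.
Vertex order: B, E, G, D, H, F, C, I. The 4th vertex is D.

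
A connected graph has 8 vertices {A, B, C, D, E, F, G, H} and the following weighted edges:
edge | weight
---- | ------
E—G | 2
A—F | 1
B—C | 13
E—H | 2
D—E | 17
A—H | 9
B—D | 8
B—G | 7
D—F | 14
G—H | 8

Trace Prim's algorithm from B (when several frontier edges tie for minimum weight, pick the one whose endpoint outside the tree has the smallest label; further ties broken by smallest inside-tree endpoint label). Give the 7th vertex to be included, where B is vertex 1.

F

Prim's algorithm from B:
Step 1: frontier [B—G 7, B—D 8, B—C 13] → take B—G (7); add G.
Step 2: frontier [B—D 8, B—C 13, E—G 2, G—H 8] → take E—G (2); add E.
Step 3: frontier [B—D 8, B—C 13, E—H 2, D—E 17, G—H 8] → take E—H (2); add H.
Step 4: frontier [B—D 8, B—C 13, D—E 17, A—H 9] → take B—D (8); add D.
Step 5: frontier [B—C 13, D—F 14, A—H 9] → take A—H (9); add A.
Step 6: frontier [A—F 1, B—C 13, D—F 14] → take A—F (1); add F.
Step 7: frontier [B—C 13] → take B—C (13); add C.
Vertex order: B, G, E, H, D, A, F, C. The 7th vertex is F.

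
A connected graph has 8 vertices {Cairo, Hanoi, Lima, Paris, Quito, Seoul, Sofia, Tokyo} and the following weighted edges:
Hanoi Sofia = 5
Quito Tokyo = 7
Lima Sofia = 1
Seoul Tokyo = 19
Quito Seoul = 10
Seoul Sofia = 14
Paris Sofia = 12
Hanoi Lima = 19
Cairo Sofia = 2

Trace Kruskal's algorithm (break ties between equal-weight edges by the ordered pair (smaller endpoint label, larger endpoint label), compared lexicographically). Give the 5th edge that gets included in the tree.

Quito-Seoul

Kruskal's algorithm — process edges by increasing weight (ties by edge label):
Lima Sofia (1): add — endpoints in different components.
Cairo Sofia (2): add — endpoints in different components.
Hanoi Sofia (5): add — endpoints in different components.
Quito Tokyo (7): add — endpoints in different components.
Quito Seoul (10): add — endpoints in different components.
Paris Sofia (12): add — endpoints in different components.
Seoul Sofia (14): add — endpoints in different components.
The 5th edge added is Quito Seoul.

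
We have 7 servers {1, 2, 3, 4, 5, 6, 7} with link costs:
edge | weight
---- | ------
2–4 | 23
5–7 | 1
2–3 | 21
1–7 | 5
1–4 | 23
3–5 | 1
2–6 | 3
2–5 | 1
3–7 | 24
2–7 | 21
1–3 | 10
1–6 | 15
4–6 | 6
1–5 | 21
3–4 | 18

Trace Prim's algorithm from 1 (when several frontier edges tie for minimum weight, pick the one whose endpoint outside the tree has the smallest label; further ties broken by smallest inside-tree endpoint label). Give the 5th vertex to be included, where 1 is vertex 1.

3

Prim, starting at 1.
Step 1: cheapest edge leaving the tree is 1–7 (5); add 7.
Step 2: cheapest edge leaving the tree is 5–7 (1); add 5.
Step 3: cheapest edge leaving the tree is 2–5 (1); add 2.
Step 4: cheapest edge leaving the tree is 3–5 (1); add 3.
Step 5: cheapest edge leaving the tree is 2–6 (3); add 6.
Step 6: cheapest edge leaving the tree is 4–6 (6); add 4.
Vertex order: 1, 7, 5, 2, 3, 6, 4. The 5th vertex is 3.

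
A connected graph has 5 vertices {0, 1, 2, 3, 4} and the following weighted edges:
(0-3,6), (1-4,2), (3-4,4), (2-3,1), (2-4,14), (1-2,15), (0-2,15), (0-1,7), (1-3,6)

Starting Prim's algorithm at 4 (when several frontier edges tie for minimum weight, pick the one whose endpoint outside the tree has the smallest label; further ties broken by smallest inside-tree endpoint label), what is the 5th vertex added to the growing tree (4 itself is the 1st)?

Prim's algorithm from 4:
Step 1: cheapest edge leaving the tree is 1-4 (2); add 1.
Step 2: cheapest edge leaving the tree is 3-4 (4); add 3.
Step 3: cheapest edge leaving the tree is 2-3 (1); add 2.
Step 4: cheapest edge leaving the tree is 0-3 (6); add 0.
Vertex order: 4, 1, 3, 2, 0. The 5th vertex is 0.

0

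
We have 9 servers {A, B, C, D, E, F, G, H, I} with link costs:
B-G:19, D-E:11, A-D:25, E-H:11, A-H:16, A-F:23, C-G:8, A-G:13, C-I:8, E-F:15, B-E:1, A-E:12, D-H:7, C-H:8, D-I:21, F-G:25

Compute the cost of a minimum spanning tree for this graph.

70

Grow the tree from I using Prim:
Step 1: cheapest edge leaving the tree is C-I (8); add C.
Step 2: cheapest edge leaving the tree is C-G (8); add G.
Step 3: cheapest edge leaving the tree is C-H (8); add H.
Step 4: cheapest edge leaving the tree is D-H (7); add D.
Step 5: cheapest edge leaving the tree is D-E (11); add E.
Step 6: cheapest edge leaving the tree is B-E (1); add B.
Step 7: cheapest edge leaving the tree is A-E (12); add A.
Step 8: cheapest edge leaving the tree is E-F (15); add F.
MST edges: C-I, C-G, C-H, D-H, D-E, B-E, A-E, E-F; total weight 8+8+8+7+11+1+12+15 = 70.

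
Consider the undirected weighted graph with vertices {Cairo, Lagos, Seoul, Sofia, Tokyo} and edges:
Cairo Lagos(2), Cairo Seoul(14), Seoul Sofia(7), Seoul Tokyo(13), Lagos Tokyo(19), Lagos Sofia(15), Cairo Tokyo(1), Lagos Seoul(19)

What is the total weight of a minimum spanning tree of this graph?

23

Prim, starting at Seoul.
Step 1: frontier [Seoul Sofia 7, Seoul Tokyo 13, Cairo Seoul 14, Lagos Seoul 19] → take Seoul Sofia (7); add Sofia.
Step 2: frontier [Seoul Tokyo 13, Cairo Seoul 14, Lagos Seoul 19, Lagos Sofia 15] → take Seoul Tokyo (13); add Tokyo.
Step 3: frontier [Cairo Seoul 14, Lagos Seoul 19, Lagos Sofia 15, Cairo Tokyo 1, Lagos Tokyo 19] → take Cairo Tokyo (1); add Cairo.
Step 4: frontier [Cairo Lagos 2, Lagos Seoul 19, Lagos Sofia 15, Lagos Tokyo 19] → take Cairo Lagos (2); add Lagos.
MST edges: Seoul Sofia, Seoul Tokyo, Cairo Tokyo, Cairo Lagos; total weight 7+13+1+2 = 23.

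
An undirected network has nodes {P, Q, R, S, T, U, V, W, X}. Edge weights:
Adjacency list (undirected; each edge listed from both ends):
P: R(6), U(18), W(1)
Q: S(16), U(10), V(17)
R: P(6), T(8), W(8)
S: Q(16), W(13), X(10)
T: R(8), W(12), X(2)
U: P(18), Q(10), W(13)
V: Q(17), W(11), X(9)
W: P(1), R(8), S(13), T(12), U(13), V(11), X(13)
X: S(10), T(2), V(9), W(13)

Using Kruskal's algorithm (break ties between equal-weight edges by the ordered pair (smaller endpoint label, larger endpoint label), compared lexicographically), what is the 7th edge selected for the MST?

S-X

Kruskal: consider edges lightest-first.
P—W (1): add — endpoints in different components.
T—X (2): add — endpoints in different components.
P—R (6): add — endpoints in different components.
R—T (8): add — endpoints in different components.
R—W (8): skip — R and W already connected.
V—X (9): add — endpoints in different components.
Q—U (10): add — endpoints in different components.
S—X (10): add — endpoints in different components.
V—W (11): skip — W and V already connected.
T—W (12): skip — W and T already connected.
S—W (13): skip — W and S already connected.
U—W (13): add — endpoints in different components.
The 7th edge added is S—X.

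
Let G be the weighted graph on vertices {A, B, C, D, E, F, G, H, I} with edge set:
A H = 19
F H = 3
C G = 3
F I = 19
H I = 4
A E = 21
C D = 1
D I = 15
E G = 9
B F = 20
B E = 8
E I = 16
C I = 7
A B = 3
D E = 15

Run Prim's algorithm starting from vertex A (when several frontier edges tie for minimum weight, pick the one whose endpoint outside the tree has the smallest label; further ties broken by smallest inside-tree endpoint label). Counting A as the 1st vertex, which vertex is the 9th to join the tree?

F

Prim, starting at A.
Step 1: cheapest edge leaving the tree is A B (3); add B.
Step 2: cheapest edge leaving the tree is B E (8); add E.
Step 3: cheapest edge leaving the tree is E G (9); add G.
Step 4: cheapest edge leaving the tree is C G (3); add C.
Step 5: cheapest edge leaving the tree is C D (1); add D.
Step 6: cheapest edge leaving the tree is C I (7); add I.
Step 7: cheapest edge leaving the tree is H I (4); add H.
Step 8: cheapest edge leaving the tree is F H (3); add F.
Vertex order: A, B, E, G, C, D, I, H, F. The 9th vertex is F.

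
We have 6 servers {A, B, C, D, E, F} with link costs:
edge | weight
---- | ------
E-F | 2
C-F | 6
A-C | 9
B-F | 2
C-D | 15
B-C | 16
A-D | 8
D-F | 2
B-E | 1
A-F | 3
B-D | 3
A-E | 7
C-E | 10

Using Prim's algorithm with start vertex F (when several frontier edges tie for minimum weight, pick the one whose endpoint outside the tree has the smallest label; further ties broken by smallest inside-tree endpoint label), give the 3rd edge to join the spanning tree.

Prim's algorithm from F:
Step 1: cheapest edge leaving the tree is B-F (2); add B.
Step 2: cheapest edge leaving the tree is B-E (1); add E.
Step 3: cheapest edge leaving the tree is D-F (2); add D.
Step 4: cheapest edge leaving the tree is A-F (3); add A.
Step 5: cheapest edge leaving the tree is C-F (6); add C.
The 3rd edge added is D-F.

D-F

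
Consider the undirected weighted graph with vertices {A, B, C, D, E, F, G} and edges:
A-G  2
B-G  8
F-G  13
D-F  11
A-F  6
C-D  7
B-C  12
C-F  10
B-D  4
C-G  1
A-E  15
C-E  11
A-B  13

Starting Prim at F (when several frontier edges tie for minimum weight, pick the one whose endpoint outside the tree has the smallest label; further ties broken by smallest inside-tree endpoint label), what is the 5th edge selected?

Grow the tree from F using Prim:
Step 1: frontier [A-F 6, C-F 10, D-F 11, F-G 13] → take A-F (6); add A.
Step 2: frontier [A-G 2, A-B 13, A-E 15, C-F 10, D-F 11, F-G 13] → take A-G (2); add G.
Step 3: frontier [A-B 13, A-E 15, C-F 10, D-F 11, C-G 1, B-G 8] → take C-G (1); add C.
Step 4: frontier [A-B 13, A-E 15, C-D 7, C-E 11, B-C 12, D-F 11, B-G 8] → take C-D (7); add D.
Step 5: frontier [A-B 13, A-E 15, C-E 11, B-C 12, B-D 4, B-G 8] → take B-D (4); add B.
Step 6: frontier [A-E 15, C-E 11] → take C-E (11); add E.
The 5th edge added is B-D.

B-D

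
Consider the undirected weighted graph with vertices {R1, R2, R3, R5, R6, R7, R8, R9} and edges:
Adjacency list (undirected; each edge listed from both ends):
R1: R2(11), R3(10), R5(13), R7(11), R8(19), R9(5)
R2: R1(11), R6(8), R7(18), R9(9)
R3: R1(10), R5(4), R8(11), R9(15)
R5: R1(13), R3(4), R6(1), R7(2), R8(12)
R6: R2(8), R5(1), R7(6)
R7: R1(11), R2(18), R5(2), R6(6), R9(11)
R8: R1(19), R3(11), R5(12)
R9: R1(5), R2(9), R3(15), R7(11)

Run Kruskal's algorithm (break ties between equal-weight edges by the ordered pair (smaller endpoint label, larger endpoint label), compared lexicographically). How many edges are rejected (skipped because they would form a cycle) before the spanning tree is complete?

Kruskal's algorithm — process edges by increasing weight (ties by edge label):
R5–R6 (1): add — endpoints in different components.
R5–R7 (2): add — endpoints in different components.
R3–R5 (4): add — endpoints in different components.
R1–R9 (5): add — endpoints in different components.
R6–R7 (6): skip — R7 and R6 already connected.
R2–R6 (8): add — endpoints in different components.
R2–R9 (9): add — endpoints in different components.
R1–R3 (10): skip — R3 and R1 already connected.
R1–R2 (11): skip — R1 and R2 already connected.
R1–R7 (11): skip — R7 and R1 already connected.
R3–R8 (11): add — endpoints in different components.
Edges rejected before the tree was complete: 4.

4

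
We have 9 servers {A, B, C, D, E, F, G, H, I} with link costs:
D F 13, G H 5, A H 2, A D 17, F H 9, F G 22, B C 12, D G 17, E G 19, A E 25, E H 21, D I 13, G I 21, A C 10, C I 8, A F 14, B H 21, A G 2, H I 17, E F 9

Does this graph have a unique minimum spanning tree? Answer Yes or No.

Kruskal's algorithm — process edges by increasing weight (ties by edge label):
A G (2): add — endpoints in different components.
A H (2): add — endpoints in different components.
G H (5): skip — G and H already connected.
C I (8): add — endpoints in different components.
E F (9): add — endpoints in different components.
F H (9): add — endpoints in different components.
A C (10): add — endpoints in different components.
B C (12): add — endpoints in different components.
D F (13): add — endpoints in different components.
Non-tree edge D I has weight 13, equal to the heaviest edge on its tree cycle — swapping gives another MST of the same weight. Not unique.

No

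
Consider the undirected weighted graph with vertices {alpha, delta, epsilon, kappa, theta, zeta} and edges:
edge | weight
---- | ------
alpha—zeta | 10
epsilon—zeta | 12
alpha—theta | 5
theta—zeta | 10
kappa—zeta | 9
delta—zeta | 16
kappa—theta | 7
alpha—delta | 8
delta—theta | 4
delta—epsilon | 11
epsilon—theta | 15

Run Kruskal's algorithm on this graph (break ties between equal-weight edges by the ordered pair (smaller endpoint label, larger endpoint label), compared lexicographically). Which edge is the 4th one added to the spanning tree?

kappa-zeta

Sort edges by weight, then run Kruskal:
delta—theta (4): add. Components now {kappa} {alpha} {epsilon} {zeta} {delta,theta}
alpha—theta (5): add. Components now {kappa} {alpha,delta,theta} {epsilon} {zeta}
kappa—theta (7): add. Components now {alpha,delta,kappa,theta} {epsilon} {zeta}
alpha—delta (8): skip — alpha and delta already connected.
kappa—zeta (9): add. Components now {alpha,delta,kappa,theta,zeta} {epsilon}
alpha—zeta (10): skip — alpha and zeta already connected.
theta—zeta (10): skip — zeta and theta already connected.
delta—epsilon (11): add. Components now {alpha,delta,epsilon,kappa,theta,zeta}
The 4th edge added is kappa—zeta.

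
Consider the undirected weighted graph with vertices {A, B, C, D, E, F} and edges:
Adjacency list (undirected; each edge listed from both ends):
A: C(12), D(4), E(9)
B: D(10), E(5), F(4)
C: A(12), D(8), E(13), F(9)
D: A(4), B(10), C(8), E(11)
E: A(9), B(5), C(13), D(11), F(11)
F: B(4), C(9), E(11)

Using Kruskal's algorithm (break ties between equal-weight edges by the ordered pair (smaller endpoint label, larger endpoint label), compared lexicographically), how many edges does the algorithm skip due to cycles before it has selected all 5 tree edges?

Kruskal's algorithm — process edges by increasing weight (ties by edge label):
A–D (4): add — endpoints in different components.
B–F (4): add — endpoints in different components.
B–E (5): add — endpoints in different components.
C–D (8): add — endpoints in different components.
A–E (9): add — endpoints in different components.
Edges rejected before the tree was complete: 0.

0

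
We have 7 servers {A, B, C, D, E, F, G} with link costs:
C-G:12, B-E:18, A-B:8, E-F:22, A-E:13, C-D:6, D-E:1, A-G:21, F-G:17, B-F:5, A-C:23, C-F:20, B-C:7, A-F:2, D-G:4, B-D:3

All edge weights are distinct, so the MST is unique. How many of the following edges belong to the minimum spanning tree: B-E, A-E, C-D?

1

Kruskal's algorithm — process edges by increasing weight (ties by edge label):
D-E (1): add — endpoints in different components.
A-F (2): add — endpoints in different components.
B-D (3): add — endpoints in different components.
D-G (4): add — endpoints in different components.
B-F (5): add — endpoints in different components.
C-D (6): add — endpoints in different components.
MST edge set: {D-E, A-F, B-D, D-G, B-F, C-D}.
Of the listed edges, {C-D} are in the MST → 1.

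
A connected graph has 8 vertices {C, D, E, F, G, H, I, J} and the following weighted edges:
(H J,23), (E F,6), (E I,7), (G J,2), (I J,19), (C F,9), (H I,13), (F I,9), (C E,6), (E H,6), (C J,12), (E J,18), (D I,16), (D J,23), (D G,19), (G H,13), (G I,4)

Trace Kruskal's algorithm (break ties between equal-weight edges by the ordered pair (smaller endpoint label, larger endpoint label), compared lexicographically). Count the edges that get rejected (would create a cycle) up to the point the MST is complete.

Sort edges by weight, then run Kruskal:
G J (2): add — endpoints in different components.
G I (4): add — endpoints in different components.
C E (6): add — endpoints in different components.
E F (6): add — endpoints in different components.
E H (6): add — endpoints in different components.
E I (7): add — endpoints in different components.
C F (9): skip — C and F already connected.
F I (9): skip — F and I already connected.
C J (12): skip — C and J already connected.
G H (13): skip — G and H already connected.
H I (13): skip — H and I already connected.
D I (16): add — endpoints in different components.
Edges rejected before the tree was complete: 5.

5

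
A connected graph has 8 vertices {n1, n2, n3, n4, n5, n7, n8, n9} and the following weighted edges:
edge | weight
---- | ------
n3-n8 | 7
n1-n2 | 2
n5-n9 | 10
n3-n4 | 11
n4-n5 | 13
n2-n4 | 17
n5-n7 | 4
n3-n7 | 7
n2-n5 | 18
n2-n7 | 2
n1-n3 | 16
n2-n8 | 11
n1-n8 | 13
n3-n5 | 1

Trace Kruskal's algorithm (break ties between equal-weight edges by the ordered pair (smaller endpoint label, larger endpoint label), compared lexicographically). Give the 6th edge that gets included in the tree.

n5-n9

Sort edges by weight, then run Kruskal:
n3-n5 (1): add — endpoints in different components.
n1-n2 (2): add — endpoints in different components.
n2-n7 (2): add — endpoints in different components.
n5-n7 (4): add — endpoints in different components.
n3-n7 (7): skip — n3 and n7 already connected.
n3-n8 (7): add — endpoints in different components.
n5-n9 (10): add — endpoints in different components.
n2-n8 (11): skip — n8 and n2 already connected.
n3-n4 (11): add — endpoints in different components.
The 6th edge added is n5-n9.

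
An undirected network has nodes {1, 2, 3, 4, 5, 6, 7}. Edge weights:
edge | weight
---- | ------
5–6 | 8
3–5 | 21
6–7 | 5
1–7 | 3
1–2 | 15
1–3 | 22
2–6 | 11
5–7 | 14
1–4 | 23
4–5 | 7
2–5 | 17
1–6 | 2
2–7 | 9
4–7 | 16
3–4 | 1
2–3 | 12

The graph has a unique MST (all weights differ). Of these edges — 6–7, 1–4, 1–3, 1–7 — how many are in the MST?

Kruskal's algorithm — process edges by increasing weight (ties by edge label):
3–4 (1): add. Components now {1} {2} {3,4} {5} {6} {7}
1–6 (2): add. Components now {1,6} {2} {3,4} {5} {7}
1–7 (3): add. Components now {1,6,7} {2} {3,4} {5}
6–7 (5): skip — 6 and 7 already connected.
4–5 (7): add. Components now {1,6,7} {2} {3,4,5}
5–6 (8): add. Components now {1,3,4,5,6,7} {2}
2–7 (9): add. Components now {1,2,3,4,5,6,7}
MST edge set: {3–4, 1–6, 1–7, 4–5, 5–6, 2–7}.
Of the listed edges, {1–7} are in the MST → 1.

1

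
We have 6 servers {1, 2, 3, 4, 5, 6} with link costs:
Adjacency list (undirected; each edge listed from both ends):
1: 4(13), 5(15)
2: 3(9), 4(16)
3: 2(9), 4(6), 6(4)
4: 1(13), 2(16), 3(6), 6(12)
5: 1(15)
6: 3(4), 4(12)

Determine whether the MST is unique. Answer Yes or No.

Kruskal's algorithm — process edges by increasing weight (ties by edge label):
3 6 (4): add — endpoints in different components.
3 4 (6): add — endpoints in different components.
2 3 (9): add — endpoints in different components.
4 6 (12): skip — 4 and 6 already connected.
1 4 (13): add — endpoints in different components.
1 5 (15): add — endpoints in different components.
Every non-tree edge has weight strictly greater than the heaviest edge on the tree path between its endpoints, so the MST is unique.

Yes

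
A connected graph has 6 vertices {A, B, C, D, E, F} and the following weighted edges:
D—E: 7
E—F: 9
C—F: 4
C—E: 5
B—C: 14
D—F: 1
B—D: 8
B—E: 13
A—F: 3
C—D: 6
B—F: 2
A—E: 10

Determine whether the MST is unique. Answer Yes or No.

Yes

Kruskal: consider edges lightest-first.
D—F (1): add — endpoints in different components.
B—F (2): add — endpoints in different components.
A—F (3): add — endpoints in different components.
C—F (4): add — endpoints in different components.
C—E (5): add — endpoints in different components.
Every non-tree edge has weight strictly greater than the heaviest edge on the tree path between its endpoints, so the MST is unique.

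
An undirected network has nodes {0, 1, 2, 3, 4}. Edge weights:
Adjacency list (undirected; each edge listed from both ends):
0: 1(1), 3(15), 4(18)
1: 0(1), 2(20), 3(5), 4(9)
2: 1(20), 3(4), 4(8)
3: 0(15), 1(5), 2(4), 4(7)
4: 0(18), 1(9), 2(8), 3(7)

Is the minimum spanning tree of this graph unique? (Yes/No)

Kruskal: consider edges lightest-first.
0-1 (1): add — endpoints in different components.
2-3 (4): add — endpoints in different components.
1-3 (5): add — endpoints in different components.
3-4 (7): add — endpoints in different components.
Every non-tree edge has weight strictly greater than the heaviest edge on the tree path between its endpoints, so the MST is unique.

Yes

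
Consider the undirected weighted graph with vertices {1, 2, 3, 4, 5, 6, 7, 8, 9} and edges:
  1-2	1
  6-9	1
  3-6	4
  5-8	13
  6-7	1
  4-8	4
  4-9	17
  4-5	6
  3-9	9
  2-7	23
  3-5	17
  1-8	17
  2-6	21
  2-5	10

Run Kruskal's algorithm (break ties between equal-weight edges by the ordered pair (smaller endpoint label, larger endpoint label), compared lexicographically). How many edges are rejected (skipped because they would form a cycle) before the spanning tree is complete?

3

Kruskal's algorithm — process edges by increasing weight (ties by edge label):
1-2 (1): add — endpoints in different components.
6-7 (1): add — endpoints in different components.
6-9 (1): add — endpoints in different components.
3-6 (4): add — endpoints in different components.
4-8 (4): add — endpoints in different components.
4-5 (6): add — endpoints in different components.
3-9 (9): skip — 3 and 9 already connected.
2-5 (10): add — endpoints in different components.
5-8 (13): skip — 5 and 8 already connected.
1-8 (17): skip — 1 and 8 already connected.
3-5 (17): add — endpoints in different components.
Edges rejected before the tree was complete: 3.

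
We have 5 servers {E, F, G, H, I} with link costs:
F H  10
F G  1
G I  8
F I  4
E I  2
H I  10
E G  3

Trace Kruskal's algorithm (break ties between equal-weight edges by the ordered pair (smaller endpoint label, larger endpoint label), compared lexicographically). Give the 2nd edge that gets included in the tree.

E-I

Kruskal's algorithm — process edges by increasing weight (ties by edge label):
F G (1): add. Components now {E} {F,G} {H} {I}
E I (2): add. Components now {E,I} {F,G} {H}
E G (3): add. Components now {E,F,G,I} {H}
F I (4): skip — F and I already connected.
G I (8): skip — G and I already connected.
F H (10): add. Components now {E,F,G,H,I}
The 2nd edge added is E I.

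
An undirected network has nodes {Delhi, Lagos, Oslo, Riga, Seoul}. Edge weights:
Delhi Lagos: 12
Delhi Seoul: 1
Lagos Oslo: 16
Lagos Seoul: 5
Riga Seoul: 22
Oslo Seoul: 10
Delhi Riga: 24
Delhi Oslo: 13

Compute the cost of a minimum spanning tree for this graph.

38

Kruskal: consider edges lightest-first.
Delhi Seoul (1): add — endpoints in different components.
Lagos Seoul (5): add — endpoints in different components.
Oslo Seoul (10): add — endpoints in different components.
Delhi Lagos (12): skip — Delhi and Lagos already connected.
Delhi Oslo (13): skip — Oslo and Delhi already connected.
Lagos Oslo (16): skip — Oslo and Lagos already connected.
Riga Seoul (22): add — endpoints in different components.
MST edges: Delhi Seoul, Lagos Seoul, Oslo Seoul, Riga Seoul; total weight 1+5+10+22 = 38.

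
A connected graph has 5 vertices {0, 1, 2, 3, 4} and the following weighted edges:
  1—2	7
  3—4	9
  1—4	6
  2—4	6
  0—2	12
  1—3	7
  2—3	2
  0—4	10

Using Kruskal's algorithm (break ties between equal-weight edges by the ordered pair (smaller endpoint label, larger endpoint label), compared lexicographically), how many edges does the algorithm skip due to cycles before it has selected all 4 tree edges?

Sort edges by weight, then run Kruskal:
2—3 (2): add. Components now {0} {1} {2,3} {4}
1—4 (6): add. Components now {0} {1,4} {2,3}
2—4 (6): add. Components now {0} {1,2,3,4}
1—2 (7): skip — 1 and 2 already connected.
1—3 (7): skip — 1 and 3 already connected.
3—4 (9): skip — 3 and 4 already connected.
0—4 (10): add. Components now {0,1,2,3,4}
Edges rejected before the tree was complete: 3.

3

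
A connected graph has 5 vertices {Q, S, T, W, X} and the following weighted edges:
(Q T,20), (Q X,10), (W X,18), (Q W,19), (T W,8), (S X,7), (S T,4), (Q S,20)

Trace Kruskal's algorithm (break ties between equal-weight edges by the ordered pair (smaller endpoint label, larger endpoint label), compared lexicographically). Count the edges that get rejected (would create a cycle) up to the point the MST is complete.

0

Kruskal: consider edges lightest-first.
S T (4): add — endpoints in different components.
S X (7): add — endpoints in different components.
T W (8): add — endpoints in different components.
Q X (10): add — endpoints in different components.
Edges rejected before the tree was complete: 0.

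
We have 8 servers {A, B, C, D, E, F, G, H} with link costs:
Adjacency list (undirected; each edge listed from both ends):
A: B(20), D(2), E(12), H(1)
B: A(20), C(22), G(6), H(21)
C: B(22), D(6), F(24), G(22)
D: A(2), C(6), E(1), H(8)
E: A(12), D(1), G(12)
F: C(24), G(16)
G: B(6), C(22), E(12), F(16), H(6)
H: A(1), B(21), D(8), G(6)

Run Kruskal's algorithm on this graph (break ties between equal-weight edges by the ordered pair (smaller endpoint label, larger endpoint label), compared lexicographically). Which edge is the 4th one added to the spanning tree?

B-G

Sort edges by weight, then run Kruskal:
A–H (1): add — endpoints in different components.
D–E (1): add — endpoints in different components.
A–D (2): add — endpoints in different components.
B–G (6): add — endpoints in different components.
C–D (6): add — endpoints in different components.
G–H (6): add — endpoints in different components.
D–H (8): skip — D and H already connected.
A–E (12): skip — A and E already connected.
E–G (12): skip — E and G already connected.
F–G (16): add — endpoints in different components.
The 4th edge added is B–G.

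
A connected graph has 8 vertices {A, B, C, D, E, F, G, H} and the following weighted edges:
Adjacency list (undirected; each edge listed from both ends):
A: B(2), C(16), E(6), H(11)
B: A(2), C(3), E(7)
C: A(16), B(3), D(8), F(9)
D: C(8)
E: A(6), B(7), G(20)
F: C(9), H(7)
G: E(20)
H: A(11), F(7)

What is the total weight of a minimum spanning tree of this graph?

Kruskal: consider edges lightest-first.
A-B (2): add — endpoints in different components.
B-C (3): add — endpoints in different components.
A-E (6): add — endpoints in different components.
B-E (7): skip — B and E already connected.
F-H (7): add — endpoints in different components.
C-D (8): add — endpoints in different components.
C-F (9): add — endpoints in different components.
A-H (11): skip — A and H already connected.
A-C (16): skip — A and C already connected.
E-G (20): add — endpoints in different components.
MST edges: A-B, B-C, A-E, F-H, C-D, C-F, E-G; total weight 2+3+6+7+8+9+20 = 55.

55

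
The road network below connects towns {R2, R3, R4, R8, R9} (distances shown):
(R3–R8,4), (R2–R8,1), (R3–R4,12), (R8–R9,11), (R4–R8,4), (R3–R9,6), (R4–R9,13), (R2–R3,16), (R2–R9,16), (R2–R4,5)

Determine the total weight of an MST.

Prim's algorithm from R3:
Step 1: cheapest edge leaving the tree is R3–R8 (4); add R8.
Step 2: cheapest edge leaving the tree is R2–R8 (1); add R2.
Step 3: cheapest edge leaving the tree is R4–R8 (4); add R4.
Step 4: cheapest edge leaving the tree is R3–R9 (6); add R9.
MST edges: R3–R8, R2–R8, R4–R8, R3–R9; total weight 4+1+4+6 = 15.

15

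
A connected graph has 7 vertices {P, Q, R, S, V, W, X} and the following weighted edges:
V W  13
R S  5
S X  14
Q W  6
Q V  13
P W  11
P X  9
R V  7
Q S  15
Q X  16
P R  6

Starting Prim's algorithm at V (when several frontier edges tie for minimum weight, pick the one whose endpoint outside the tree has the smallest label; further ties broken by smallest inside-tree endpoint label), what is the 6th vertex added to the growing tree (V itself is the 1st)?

W

Prim, starting at V.
Step 1: cheapest edge leaving the tree is R V (7); add R.
Step 2: cheapest edge leaving the tree is R S (5); add S.
Step 3: cheapest edge leaving the tree is P R (6); add P.
Step 4: cheapest edge leaving the tree is P X (9); add X.
Step 5: cheapest edge leaving the tree is P W (11); add W.
Step 6: cheapest edge leaving the tree is Q W (6); add Q.
Vertex order: V, R, S, P, X, W, Q. The 6th vertex is W.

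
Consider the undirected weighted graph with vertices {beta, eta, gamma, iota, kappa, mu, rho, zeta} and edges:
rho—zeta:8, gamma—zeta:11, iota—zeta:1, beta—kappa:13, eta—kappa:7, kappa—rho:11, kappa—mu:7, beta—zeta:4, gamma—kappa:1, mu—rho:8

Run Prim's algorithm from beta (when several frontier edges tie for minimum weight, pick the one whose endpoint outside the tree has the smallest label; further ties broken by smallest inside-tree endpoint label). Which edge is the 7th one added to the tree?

eta-kappa

Grow the tree from beta using Prim:
Step 1: cheapest edge leaving the tree is beta—zeta (4); add zeta.
Step 2: cheapest edge leaving the tree is iota—zeta (1); add iota.
Step 3: cheapest edge leaving the tree is rho—zeta (8); add rho.
Step 4: cheapest edge leaving the tree is mu—rho (8); add mu.
Step 5: cheapest edge leaving the tree is kappa—mu (7); add kappa.
Step 6: cheapest edge leaving the tree is gamma—kappa (1); add gamma.
Step 7: cheapest edge leaving the tree is eta—kappa (7); add eta.
The 7th edge added is eta—kappa.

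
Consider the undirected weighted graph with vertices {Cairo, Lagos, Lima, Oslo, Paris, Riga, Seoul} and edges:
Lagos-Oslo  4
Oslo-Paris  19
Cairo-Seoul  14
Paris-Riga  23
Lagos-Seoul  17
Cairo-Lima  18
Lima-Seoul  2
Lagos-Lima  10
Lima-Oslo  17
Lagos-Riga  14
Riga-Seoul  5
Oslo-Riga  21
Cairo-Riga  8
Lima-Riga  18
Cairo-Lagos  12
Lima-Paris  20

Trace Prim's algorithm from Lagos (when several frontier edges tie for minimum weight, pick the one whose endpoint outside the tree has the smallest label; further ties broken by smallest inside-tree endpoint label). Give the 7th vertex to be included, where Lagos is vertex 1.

Paris

Prim, starting at Lagos.
Step 1: cheapest edge leaving the tree is Lagos-Oslo (4); add Oslo.
Step 2: cheapest edge leaving the tree is Lagos-Lima (10); add Lima.
Step 3: cheapest edge leaving the tree is Lima-Seoul (2); add Seoul.
Step 4: cheapest edge leaving the tree is Riga-Seoul (5); add Riga.
Step 5: cheapest edge leaving the tree is Cairo-Riga (8); add Cairo.
Step 6: cheapest edge leaving the tree is Oslo-Paris (19); add Paris.
Vertex order: Lagos, Oslo, Lima, Seoul, Riga, Cairo, Paris. The 7th vertex is Paris.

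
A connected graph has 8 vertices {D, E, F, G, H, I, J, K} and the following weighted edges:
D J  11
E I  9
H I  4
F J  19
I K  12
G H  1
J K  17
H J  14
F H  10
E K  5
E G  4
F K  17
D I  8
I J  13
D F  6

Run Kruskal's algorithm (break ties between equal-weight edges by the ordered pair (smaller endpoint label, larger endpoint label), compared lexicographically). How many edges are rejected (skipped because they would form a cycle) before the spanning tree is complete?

Kruskal's algorithm — process edges by increasing weight (ties by edge label):
G H (1): add — endpoints in different components.
E G (4): add — endpoints in different components.
H I (4): add — endpoints in different components.
E K (5): add — endpoints in different components.
D F (6): add — endpoints in different components.
D I (8): add — endpoints in different components.
E I (9): skip — E and I already connected.
F H (10): skip — F and H already connected.
D J (11): add — endpoints in different components.
Edges rejected before the tree was complete: 2.

2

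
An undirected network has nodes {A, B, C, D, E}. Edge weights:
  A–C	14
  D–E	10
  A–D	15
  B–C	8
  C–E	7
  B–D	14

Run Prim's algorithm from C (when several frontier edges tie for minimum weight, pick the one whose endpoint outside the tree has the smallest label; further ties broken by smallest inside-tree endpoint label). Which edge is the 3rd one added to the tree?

Prim, starting at C.
Step 1: frontier [C–E 7, B–C 8, A–C 14] → take C–E (7); add E.
Step 2: frontier [B–C 8, A–C 14, D–E 10] → take B–C (8); add B.
Step 3: frontier [B–D 14, A–C 14, D–E 10] → take D–E (10); add D.
Step 4: frontier [A–C 14, A–D 15] → take A–C (14); add A.
The 3rd edge added is D–E.

D-E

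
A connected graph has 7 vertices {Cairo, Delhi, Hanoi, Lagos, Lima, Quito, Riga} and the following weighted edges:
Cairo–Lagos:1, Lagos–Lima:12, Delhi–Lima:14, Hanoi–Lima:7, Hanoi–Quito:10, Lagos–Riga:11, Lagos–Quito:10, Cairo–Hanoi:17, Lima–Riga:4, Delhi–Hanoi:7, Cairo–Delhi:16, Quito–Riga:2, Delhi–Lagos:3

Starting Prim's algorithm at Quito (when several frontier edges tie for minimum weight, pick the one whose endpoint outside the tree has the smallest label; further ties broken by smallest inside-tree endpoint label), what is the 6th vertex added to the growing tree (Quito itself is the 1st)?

Lagos

Prim's algorithm from Quito:
Step 1: cheapest edge leaving the tree is Quito–Riga (2); add Riga.
Step 2: cheapest edge leaving the tree is Lima–Riga (4); add Lima.
Step 3: cheapest edge leaving the tree is Hanoi–Lima (7); add Hanoi.
Step 4: cheapest edge leaving the tree is Delhi–Hanoi (7); add Delhi.
Step 5: cheapest edge leaving the tree is Delhi–Lagos (3); add Lagos.
Step 6: cheapest edge leaving the tree is Cairo–Lagos (1); add Cairo.
Vertex order: Quito, Riga, Lima, Hanoi, Delhi, Lagos, Cairo. The 6th vertex is Lagos.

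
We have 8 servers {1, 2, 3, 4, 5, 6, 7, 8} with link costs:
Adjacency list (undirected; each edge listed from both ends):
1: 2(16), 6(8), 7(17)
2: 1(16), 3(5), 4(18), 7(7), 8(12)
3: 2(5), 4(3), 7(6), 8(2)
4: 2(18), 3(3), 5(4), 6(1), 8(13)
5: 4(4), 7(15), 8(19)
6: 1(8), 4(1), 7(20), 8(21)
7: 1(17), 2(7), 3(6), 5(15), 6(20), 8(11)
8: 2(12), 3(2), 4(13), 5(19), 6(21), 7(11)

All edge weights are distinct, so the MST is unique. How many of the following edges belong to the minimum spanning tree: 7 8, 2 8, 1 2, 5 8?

Sort edges by weight, then run Kruskal:
4 6 (1): add — endpoints in different components.
3 8 (2): add — endpoints in different components.
3 4 (3): add — endpoints in different components.
4 5 (4): add — endpoints in different components.
2 3 (5): add — endpoints in different components.
3 7 (6): add — endpoints in different components.
2 7 (7): skip — 2 and 7 already connected.
1 6 (8): add — endpoints in different components.
MST edge set: {4 6, 3 8, 3 4, 4 5, 2 3, 3 7, 1 6}.
Of the listed edges, {} are in the MST → 0.

0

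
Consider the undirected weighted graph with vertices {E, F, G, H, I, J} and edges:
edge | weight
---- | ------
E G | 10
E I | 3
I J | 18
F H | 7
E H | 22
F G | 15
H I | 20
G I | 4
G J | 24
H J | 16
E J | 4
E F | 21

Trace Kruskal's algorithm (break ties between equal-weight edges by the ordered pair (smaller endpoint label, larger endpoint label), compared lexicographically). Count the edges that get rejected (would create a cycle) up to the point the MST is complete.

1

Kruskal: consider edges lightest-first.
E I (3): add. Components now {E,I} {F} {G} {H} {J}
E J (4): add. Components now {E,I,J} {F} {G} {H}
G I (4): add. Components now {E,G,I,J} {F} {H}
F H (7): add. Components now {E,G,I,J} {F,H}
E G (10): skip — E and G already connected.
F G (15): add. Components now {E,F,G,H,I,J}
Edges rejected before the tree was complete: 1.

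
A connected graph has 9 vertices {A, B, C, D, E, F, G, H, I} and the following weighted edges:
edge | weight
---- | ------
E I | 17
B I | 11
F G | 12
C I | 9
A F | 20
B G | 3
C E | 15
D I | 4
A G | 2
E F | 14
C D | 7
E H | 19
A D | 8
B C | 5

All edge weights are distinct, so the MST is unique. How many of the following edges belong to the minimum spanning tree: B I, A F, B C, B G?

Kruskal: consider edges lightest-first.
A G (2): add — endpoints in different components.
B G (3): add — endpoints in different components.
D I (4): add — endpoints in different components.
B C (5): add — endpoints in different components.
C D (7): add — endpoints in different components.
A D (8): skip — A and D already connected.
C I (9): skip — C and I already connected.
B I (11): skip — B and I already connected.
F G (12): add — endpoints in different components.
E F (14): add — endpoints in different components.
C E (15): skip — C and E already connected.
E I (17): skip — E and I already connected.
E H (19): add — endpoints in different components.
MST edge set: {A G, B G, D I, B C, C D, F G, E F, E H}.
Of the listed edges, {B C, B G} are in the MST → 2.

2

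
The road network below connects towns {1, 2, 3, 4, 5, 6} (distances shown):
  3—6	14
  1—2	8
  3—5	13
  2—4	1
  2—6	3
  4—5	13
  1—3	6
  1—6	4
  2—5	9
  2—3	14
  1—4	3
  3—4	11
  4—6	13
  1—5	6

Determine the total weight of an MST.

19

Prim, starting at 3.
Step 1: frontier [1—3 6, 3—4 11, 3—5 13, 2—3 14, 3—6 14] → take 1—3 (6); add 1.
Step 2: frontier [1—4 3, 1—6 4, 1—5 6, 1—2 8, 3—4 11, 3—5 13, 2—3 14, 3—6 14] → take 1—4 (3); add 4.
Step 3: frontier [1—6 4, 1—5 6, 1—2 8, 3—5 13, 2—3 14, 3—6 14, 2—4 1, 4—5 13, 4—6 13] → take 2—4 (1); add 2.
Step 4: frontier [1—6 4, 1—5 6, 2—6 3, 2—5 9, 3—5 13, 3—6 14, 4—5 13, 4—6 13] → take 2—6 (3); add 6.
Step 5: frontier [1—5 6, 2—5 9, 3—5 13, 4—5 13] → take 1—5 (6); add 5.
MST edges: 1—3, 1—4, 2—4, 2—6, 1—5; total weight 6+3+1+3+6 = 19.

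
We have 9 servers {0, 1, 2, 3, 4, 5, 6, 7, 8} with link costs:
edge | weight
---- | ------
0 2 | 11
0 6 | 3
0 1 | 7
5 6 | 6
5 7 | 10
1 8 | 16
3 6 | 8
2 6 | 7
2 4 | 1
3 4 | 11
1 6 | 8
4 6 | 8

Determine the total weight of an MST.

58

Kruskal: consider edges lightest-first.
2 4 (1): add — endpoints in different components.
0 6 (3): add — endpoints in different components.
5 6 (6): add — endpoints in different components.
0 1 (7): add — endpoints in different components.
2 6 (7): add — endpoints in different components.
1 6 (8): skip — 1 and 6 already connected.
3 6 (8): add — endpoints in different components.
4 6 (8): skip — 4 and 6 already connected.
5 7 (10): add — endpoints in different components.
0 2 (11): skip — 0 and 2 already connected.
3 4 (11): skip — 3 and 4 already connected.
1 8 (16): add — endpoints in different components.
MST edges: 2 4, 0 6, 5 6, 0 1, 2 6, 3 6, 5 7, 1 8; total weight 1+3+6+7+7+8+10+16 = 58.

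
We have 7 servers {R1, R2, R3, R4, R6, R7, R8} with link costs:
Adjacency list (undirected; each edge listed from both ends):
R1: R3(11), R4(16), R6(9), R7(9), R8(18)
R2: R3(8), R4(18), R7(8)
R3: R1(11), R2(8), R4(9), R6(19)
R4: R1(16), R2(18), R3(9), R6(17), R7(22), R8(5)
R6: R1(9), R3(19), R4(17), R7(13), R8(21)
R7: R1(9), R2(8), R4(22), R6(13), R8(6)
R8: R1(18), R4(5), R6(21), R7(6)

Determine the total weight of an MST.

45

Sort edges by weight, then run Kruskal:
R4-R8 (5): add. Components now {R6} {R1} {R3} {R4,R8} {R7} {R2}
R7-R8 (6): add. Components now {R6} {R1} {R3} {R4,R7,R8} {R2}
R2-R3 (8): add. Components now {R6} {R1} {R2,R3} {R4,R7,R8}
R2-R7 (8): add. Components now {R6} {R1} {R2,R3,R4,R7,R8}
R1-R6 (9): add. Components now {R1,R6} {R2,R3,R4,R7,R8}
R1-R7 (9): add. Components now {R1,R2,R3,R4,R6,R7,R8}
MST edges: R4-R8, R7-R8, R2-R3, R2-R7, R1-R6, R1-R7; total weight 5+6+8+8+9+9 = 45.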